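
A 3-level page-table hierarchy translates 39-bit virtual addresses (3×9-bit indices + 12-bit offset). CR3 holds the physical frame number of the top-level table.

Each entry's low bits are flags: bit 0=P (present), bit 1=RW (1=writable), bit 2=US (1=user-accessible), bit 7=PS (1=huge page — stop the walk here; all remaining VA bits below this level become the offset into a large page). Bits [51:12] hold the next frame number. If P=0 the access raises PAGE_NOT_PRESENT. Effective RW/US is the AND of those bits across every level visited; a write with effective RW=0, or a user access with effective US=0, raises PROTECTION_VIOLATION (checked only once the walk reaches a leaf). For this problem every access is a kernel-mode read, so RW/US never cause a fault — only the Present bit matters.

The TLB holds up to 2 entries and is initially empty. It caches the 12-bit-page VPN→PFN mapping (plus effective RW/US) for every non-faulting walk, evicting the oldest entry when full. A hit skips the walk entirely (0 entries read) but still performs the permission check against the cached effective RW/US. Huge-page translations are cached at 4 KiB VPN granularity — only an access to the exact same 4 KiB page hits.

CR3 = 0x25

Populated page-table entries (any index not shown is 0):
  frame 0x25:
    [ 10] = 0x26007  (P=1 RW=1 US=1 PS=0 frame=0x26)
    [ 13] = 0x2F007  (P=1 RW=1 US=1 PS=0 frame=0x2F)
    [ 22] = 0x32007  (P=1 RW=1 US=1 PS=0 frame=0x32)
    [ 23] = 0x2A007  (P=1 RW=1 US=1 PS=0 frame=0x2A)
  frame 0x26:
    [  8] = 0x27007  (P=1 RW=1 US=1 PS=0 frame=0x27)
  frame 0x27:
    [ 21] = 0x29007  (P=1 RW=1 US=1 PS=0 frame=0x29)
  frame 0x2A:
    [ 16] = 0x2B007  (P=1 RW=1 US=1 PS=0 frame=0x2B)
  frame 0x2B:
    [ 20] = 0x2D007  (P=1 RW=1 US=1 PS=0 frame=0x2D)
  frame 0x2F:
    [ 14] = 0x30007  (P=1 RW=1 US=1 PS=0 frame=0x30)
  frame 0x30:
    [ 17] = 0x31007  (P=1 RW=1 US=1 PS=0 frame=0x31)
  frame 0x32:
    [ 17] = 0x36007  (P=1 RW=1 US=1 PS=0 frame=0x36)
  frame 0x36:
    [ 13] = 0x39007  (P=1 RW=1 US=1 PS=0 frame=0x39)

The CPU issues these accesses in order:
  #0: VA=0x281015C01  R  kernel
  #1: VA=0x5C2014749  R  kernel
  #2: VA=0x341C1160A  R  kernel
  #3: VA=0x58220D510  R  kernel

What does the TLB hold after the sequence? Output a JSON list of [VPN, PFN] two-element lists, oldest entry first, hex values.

Trace:
#0 VA=0x281015C01 (r,kernel):
  [0] read 0x25 idx=10: raw=0x26007 flags P=1 W=1 U=1 S=0
  [1] read 0x26 idx=8: raw=0x27007 flags P=1 W=1 U=1 S=0
  [2] read 0x27 idx=21: raw=0x29007 flags P=1 W=1 U=1 S=0
  ⇒ phys 0x29C01  [3 reads]
#1 VA=0x5C2014749 (r,kernel):
  [0] read 0x25 idx=23: raw=0x2A007 flags P=1 W=1 U=1 S=0
  [1] read 0x2A idx=16: raw=0x2B007 flags P=1 W=1 U=1 S=0
  [2] read 0x2B idx=20: raw=0x2D007 flags P=1 W=1 U=1 S=0
  ⇒ phys 0x2D749  [3 reads]
#2 VA=0x341C1160A (r,kernel):
  [0] read 0x25 idx=13: raw=0x2F007 flags P=1 W=1 U=1 S=0
  [1] read 0x2F idx=14: raw=0x30007 flags P=1 W=1 U=1 S=0
  [2] read 0x30 idx=17: raw=0x31007 flags P=1 W=1 U=1 S=0
  ⇒ phys 0x3160A  [3 reads]
#3 VA=0x58220D510 (r,kernel):
  [0] read 0x25 idx=22: raw=0x32007 flags P=1 W=1 U=1 S=0
  [1] read 0x32 idx=17: raw=0x36007 flags P=1 W=1 U=1 S=0
  [2] read 0x36 idx=13: raw=0x39007 flags P=1 W=1 U=1 S=0
  ⇒ phys 0x39510  [3 reads]

TLB: [["0x341C11", "0x31"], ["0x58220D", "0x39"]]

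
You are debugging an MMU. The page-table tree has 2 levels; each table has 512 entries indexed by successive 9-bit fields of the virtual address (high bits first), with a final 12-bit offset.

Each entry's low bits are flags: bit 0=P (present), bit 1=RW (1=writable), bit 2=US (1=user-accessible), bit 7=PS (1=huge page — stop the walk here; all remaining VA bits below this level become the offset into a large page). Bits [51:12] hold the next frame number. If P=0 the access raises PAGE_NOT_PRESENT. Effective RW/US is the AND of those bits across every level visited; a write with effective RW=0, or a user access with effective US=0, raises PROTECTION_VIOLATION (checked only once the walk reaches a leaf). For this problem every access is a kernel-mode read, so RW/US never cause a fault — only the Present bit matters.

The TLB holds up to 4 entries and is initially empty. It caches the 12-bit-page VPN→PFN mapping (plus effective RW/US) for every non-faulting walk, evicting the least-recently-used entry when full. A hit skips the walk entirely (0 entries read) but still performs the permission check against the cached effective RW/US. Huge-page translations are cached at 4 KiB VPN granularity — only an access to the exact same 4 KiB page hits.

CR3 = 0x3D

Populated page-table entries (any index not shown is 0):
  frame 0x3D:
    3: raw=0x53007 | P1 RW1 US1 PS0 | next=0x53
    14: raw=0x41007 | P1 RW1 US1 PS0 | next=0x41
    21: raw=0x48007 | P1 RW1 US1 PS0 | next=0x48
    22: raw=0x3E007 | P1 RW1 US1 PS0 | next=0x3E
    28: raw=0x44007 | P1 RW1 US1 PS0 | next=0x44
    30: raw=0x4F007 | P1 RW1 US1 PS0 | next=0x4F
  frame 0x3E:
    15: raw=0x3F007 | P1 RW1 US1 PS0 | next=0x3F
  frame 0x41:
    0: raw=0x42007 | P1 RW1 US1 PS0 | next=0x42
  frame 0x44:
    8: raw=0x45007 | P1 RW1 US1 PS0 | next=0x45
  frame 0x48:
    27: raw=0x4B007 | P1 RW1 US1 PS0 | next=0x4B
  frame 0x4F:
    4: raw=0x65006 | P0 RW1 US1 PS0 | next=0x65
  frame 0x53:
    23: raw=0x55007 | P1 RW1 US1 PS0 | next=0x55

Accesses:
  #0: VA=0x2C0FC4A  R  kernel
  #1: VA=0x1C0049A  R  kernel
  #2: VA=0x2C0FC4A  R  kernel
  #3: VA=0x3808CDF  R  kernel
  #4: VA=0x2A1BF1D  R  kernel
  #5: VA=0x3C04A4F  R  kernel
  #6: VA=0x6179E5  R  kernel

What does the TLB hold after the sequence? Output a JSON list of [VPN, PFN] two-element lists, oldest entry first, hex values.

Per-access translation:
#0 VA=0x2C0FC4A (r,kernel):
  lvl0: tbl 0x3D, slot 22 ⇒ 0x3E007 (P1/RW1/US1/PS0)
  lvl1: tbl 0x3E, slot 15 ⇒ 0x3F007 (P1/RW1/US1/PS0)
  ✓ 0x3FC4A  — 2 lookups
#1 VA=0x1C0049A (r,kernel):
  lvl0: tbl 0x3D, slot 14 ⇒ 0x41007 (P1/RW1/US1/PS0)
  lvl1: tbl 0x41, slot 0 ⇒ 0x42007 (P1/RW1/US1/PS0)
  ✓ 0x4249A  — 2 lookups
#2 VA=0x2C0FC4A (r,kernel):
  TLB hit vpn=0x2C0F → PA=0x3FC4A
#3 VA=0x3808CDF (r,kernel):
  lvl0: tbl 0x3D, slot 28 ⇒ 0x44007 (P1/RW1/US1/PS0)
  lvl1: tbl 0x44, slot 8 ⇒ 0x45007 (P1/RW1/US1/PS0)
  ✓ 0x45CDF  — 2 lookups
#4 VA=0x2A1BF1D (r,kernel):
  lvl0: tbl 0x3D, slot 21 ⇒ 0x48007 (P1/RW1/US1/PS0)
  lvl1: tbl 0x48, slot 27 ⇒ 0x4B007 (P1/RW1/US1/PS0)
  ✓ 0x4BF1D  — 2 lookups
#5 VA=0x3C04A4F (r,kernel):
  lvl0: tbl 0x3D, slot 30 ⇒ 0x4F007 (P1/RW1/US1/PS0)
  lvl1: tbl 0x4F, slot 4 ⇒ 0x65006 (P0/RW1/US1/PS0)
  → PAGE_NOT_PRESENT  (2 entries read)
#6 VA=0x6179E5 (r,kernel):
  lvl0: tbl 0x3D, slot 3 ⇒ 0x53007 (P1/RW1/US1/PS0)
  lvl1: tbl 0x53, slot 23 ⇒ 0x55007 (P1/RW1/US1/PS0)
  ✓ 0x559E5  — 2 lookups

TLB: [["0x2C0F", "0x3F"], ["0x3808", "0x45"], ["0x2A1B", "0x4B"], ["0x617", "0x55"]]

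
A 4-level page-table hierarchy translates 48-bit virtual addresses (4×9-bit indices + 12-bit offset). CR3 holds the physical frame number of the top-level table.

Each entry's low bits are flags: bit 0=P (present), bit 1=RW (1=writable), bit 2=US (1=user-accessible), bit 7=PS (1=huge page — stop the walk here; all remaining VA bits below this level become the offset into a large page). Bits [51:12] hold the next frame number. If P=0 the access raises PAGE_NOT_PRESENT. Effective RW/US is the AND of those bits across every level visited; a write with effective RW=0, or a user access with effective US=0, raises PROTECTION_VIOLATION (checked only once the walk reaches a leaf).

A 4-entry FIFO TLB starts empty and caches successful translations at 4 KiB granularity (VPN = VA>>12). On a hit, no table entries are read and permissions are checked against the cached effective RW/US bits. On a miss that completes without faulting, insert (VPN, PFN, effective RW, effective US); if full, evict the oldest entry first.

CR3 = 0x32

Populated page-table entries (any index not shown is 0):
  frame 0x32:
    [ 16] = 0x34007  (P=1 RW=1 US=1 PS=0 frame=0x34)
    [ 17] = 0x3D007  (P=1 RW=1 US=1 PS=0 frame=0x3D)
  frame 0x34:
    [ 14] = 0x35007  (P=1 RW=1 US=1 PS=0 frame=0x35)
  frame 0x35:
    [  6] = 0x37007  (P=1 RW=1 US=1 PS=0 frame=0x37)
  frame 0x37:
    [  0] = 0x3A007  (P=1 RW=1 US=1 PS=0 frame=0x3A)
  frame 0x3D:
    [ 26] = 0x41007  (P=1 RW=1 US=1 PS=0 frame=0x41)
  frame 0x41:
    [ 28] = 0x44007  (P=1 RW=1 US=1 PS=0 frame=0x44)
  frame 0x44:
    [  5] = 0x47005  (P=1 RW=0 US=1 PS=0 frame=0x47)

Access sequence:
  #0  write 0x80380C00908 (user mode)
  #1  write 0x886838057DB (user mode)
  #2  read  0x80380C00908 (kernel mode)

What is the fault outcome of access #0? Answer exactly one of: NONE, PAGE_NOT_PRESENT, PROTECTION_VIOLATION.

Trace:
#0 VA=0x80380C00908 (w,user):
  L0 @0x32[16] → 0x34007  P=1,RW=1,US=1,PS=0
  L1 @0x34[14] → 0x35007  P=1,RW=1,US=1,PS=0
  L2 @0x35[6] → 0x37007  P=1,RW=1,US=1,PS=0
  L3 @0x37[0] → 0x3A007  P=1,RW=1,US=1,PS=0
  ✓ 0x3A908  — 4 lookups
#1 VA=0x886838057DB (w,user):
  L0 @0x32[17] → 0x3D007  P=1,RW=1,US=1,PS=0
  L1 @0x3D[26] → 0x41007  P=1,RW=1,US=1,PS=0
  L2 @0x41[28] → 0x44007  P=1,RW=1,US=1,PS=0
  L3 @0x44[5] → 0x47005  P=1,RW=0,US=1,PS=0
  ⇒ fault: PROTECTION_VIOLATION  — 4 lookups
#2 VA=0x80380C00908 (r,kernel):
  TLB hit vpn=0x80380C00 → PA=0x3A908

Access #0 fault: NONE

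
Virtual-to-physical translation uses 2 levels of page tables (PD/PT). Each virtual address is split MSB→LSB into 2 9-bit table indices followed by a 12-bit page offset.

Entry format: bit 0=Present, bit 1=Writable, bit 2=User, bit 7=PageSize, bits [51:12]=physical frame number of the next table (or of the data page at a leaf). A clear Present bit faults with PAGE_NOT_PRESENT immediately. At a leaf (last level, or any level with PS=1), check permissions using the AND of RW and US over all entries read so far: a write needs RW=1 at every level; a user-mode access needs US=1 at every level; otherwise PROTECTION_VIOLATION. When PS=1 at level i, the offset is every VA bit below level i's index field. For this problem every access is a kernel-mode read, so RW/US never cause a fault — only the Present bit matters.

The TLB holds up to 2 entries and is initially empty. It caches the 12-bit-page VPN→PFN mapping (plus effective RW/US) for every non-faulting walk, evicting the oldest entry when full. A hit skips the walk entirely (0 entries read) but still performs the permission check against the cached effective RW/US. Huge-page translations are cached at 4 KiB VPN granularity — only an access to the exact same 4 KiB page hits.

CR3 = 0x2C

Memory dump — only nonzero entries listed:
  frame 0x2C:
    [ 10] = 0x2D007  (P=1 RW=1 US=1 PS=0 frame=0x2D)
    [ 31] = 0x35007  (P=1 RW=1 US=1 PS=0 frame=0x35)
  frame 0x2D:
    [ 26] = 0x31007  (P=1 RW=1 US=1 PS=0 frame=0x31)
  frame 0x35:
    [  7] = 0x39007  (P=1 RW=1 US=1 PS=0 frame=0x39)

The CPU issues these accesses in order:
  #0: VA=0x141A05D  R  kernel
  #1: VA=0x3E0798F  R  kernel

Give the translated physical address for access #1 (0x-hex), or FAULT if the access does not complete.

Per-access translation:
#0 VA=0x141A05D (r,kernel):
  lvl0: tbl 0x2C, slot 10 ⇒ 0x2D007 (P1/RW1/US1/PS0)
  lvl1: tbl 0x2D, slot 26 ⇒ 0x31007 (P1/RW1/US1/PS0)
  ✓ 0x3105D  — 2 lookups
#1 VA=0x3E0798F (r,kernel):
  lvl0: tbl 0x2C, slot 31 ⇒ 0x35007 (P1/RW1/US1/PS0)
  lvl1: tbl 0x35, slot 7 ⇒ 0x39007 (P1/RW1/US1/PS0)
  ✓ 0x3998F  — 2 lookups

Access #1 PA: 0x3998F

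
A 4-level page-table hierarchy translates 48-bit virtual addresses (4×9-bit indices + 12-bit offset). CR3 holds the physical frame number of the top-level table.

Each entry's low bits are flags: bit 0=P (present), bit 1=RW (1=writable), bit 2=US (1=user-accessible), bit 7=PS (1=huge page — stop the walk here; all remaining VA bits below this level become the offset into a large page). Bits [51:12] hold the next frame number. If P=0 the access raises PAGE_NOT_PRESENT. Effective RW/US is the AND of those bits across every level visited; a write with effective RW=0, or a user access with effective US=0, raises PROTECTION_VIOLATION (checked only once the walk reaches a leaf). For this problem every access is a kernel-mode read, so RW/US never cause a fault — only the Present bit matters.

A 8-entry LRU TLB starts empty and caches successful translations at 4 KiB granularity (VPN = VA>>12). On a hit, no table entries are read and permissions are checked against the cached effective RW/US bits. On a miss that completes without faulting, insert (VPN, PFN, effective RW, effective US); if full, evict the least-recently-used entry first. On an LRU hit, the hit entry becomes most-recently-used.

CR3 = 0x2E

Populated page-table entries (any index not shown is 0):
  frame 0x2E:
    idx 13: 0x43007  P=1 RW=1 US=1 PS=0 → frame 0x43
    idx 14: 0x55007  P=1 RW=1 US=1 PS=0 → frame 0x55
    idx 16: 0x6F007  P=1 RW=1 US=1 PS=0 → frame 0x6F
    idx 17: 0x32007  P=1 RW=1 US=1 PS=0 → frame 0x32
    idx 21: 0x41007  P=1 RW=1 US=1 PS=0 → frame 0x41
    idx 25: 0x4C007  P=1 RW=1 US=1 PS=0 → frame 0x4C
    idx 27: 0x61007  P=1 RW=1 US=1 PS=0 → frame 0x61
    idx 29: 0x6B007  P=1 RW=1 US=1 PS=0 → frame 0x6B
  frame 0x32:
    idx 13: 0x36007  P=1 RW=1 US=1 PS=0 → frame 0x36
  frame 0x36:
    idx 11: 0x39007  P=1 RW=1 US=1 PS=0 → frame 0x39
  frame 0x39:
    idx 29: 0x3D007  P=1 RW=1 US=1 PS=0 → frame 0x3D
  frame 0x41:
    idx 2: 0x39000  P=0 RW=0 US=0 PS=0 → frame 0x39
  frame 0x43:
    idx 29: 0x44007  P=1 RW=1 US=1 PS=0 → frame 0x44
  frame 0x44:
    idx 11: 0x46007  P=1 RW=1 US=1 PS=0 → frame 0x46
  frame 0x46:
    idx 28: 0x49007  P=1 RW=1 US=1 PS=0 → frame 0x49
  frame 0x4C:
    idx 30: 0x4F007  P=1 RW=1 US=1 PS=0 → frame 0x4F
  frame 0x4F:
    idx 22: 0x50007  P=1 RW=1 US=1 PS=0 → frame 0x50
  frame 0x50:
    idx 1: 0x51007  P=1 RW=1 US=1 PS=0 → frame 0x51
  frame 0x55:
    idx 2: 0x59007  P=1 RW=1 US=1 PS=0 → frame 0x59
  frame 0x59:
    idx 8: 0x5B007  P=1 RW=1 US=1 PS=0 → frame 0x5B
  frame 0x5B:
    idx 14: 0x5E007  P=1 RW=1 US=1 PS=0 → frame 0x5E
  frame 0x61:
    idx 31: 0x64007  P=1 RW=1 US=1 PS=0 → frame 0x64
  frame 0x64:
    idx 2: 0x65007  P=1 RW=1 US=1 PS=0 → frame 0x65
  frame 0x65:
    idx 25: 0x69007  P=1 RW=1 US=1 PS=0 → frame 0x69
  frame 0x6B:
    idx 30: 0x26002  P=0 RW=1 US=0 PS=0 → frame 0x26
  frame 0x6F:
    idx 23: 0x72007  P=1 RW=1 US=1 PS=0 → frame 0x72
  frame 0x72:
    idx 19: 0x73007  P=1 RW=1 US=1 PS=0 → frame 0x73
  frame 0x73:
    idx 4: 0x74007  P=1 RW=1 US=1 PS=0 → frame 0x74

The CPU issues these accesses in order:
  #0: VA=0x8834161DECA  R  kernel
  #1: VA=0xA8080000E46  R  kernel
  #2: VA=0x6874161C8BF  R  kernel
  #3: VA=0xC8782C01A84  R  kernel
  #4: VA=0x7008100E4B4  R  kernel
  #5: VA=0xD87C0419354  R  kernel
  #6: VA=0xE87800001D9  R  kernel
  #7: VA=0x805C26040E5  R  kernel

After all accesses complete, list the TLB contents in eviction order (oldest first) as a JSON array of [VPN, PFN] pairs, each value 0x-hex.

Per-access translation:
#0 VA=0x8834161DECA (r,kernel):
  lvl0: tbl 0x2E, slot 17 ⇒ 0x32007 (P1/RW1/US1/PS0)
  lvl1: tbl 0x32, slot 13 ⇒ 0x36007 (P1/RW1/US1/PS0)
  lvl2: tbl 0x36, slot 11 ⇒ 0x39007 (P1/RW1/US1/PS0)
  lvl3: tbl 0x39, slot 29 ⇒ 0x3D007 (P1/RW1/US1/PS0)
  ⇒ phys 0x3DECA  [4 reads]
#1 VA=0xA8080000E46 (r,kernel):
  lvl0: tbl 0x2E, slot 21 ⇒ 0x41007 (P1/RW1/US1/PS0)
  lvl1: tbl 0x41, slot 2 ⇒ 0x39000 (P0/RW0/US0/PS0)
  → PAGE_NOT_PRESENT  (2 entries read)
#2 VA=0x6874161C8BF (r,kernel):
  lvl0: tbl 0x2E, slot 13 ⇒ 0x43007 (P1/RW1/US1/PS0)
  lvl1: tbl 0x43, slot 29 ⇒ 0x44007 (P1/RW1/US1/PS0)
  lvl2: tbl 0x44, slot 11 ⇒ 0x46007 (P1/RW1/US1/PS0)
  lvl3: tbl 0x46, slot 28 ⇒ 0x49007 (P1/RW1/US1/PS0)
  ⇒ phys 0x498BF  [4 reads]
#3 VA=0xC8782C01A84 (r,kernel):
  lvl0: tbl 0x2E, slot 25 ⇒ 0x4C007 (P1/RW1/US1/PS0)
  lvl1: tbl 0x4C, slot 30 ⇒ 0x4F007 (P1/RW1/US1/PS0)
  lvl2: tbl 0x4F, slot 22 ⇒ 0x50007 (P1/RW1/US1/PS0)
  lvl3: tbl 0x50, slot 1 ⇒ 0x51007 (P1/RW1/US1/PS0)
  ⇒ phys 0x51A84  [4 reads]
#4 VA=0x7008100E4B4 (r,kernel):
  lvl0: tbl 0x2E, slot 14 ⇒ 0x55007 (P1/RW1/US1/PS0)
  lvl1: tbl 0x55, slot 2 ⇒ 0x59007 (P1/RW1/US1/PS0)
  lvl2: tbl 0x59, slot 8 ⇒ 0x5B007 (P1/RW1/US1/PS0)
  lvl3: tbl 0x5B, slot 14 ⇒ 0x5E007 (P1/RW1/US1/PS0)
  ⇒ phys 0x5E4B4  [4 reads]
#5 VA=0xD87C0419354 (r,kernel):
  lvl0: tbl 0x2E, slot 27 ⇒ 0x61007 (P1/RW1/US1/PS0)
  lvl1: tbl 0x61, slot 31 ⇒ 0x64007 (P1/RW1/US1/PS0)
  lvl2: tbl 0x64, slot 2 ⇒ 0x65007 (P1/RW1/US1/PS0)
  lvl3: tbl 0x65, slot 25 ⇒ 0x69007 (P1/RW1/US1/PS0)
  ⇒ phys 0x69354  [4 reads]
#6 VA=0xE87800001D9 (r,kernel):
  lvl0: tbl 0x2E, slot 29 ⇒ 0x6B007 (P1/RW1/US1/PS0)
  lvl1: tbl 0x6B, slot 30 ⇒ 0x26002 (P0/RW1/US0/PS0)
  → PAGE_NOT_PRESENT  (2 entries read)
#7 VA=0x805C26040E5 (r,kernel):
  lvl0: tbl 0x2E, slot 16 ⇒ 0x6F007 (P1/RW1/US1/PS0)
  lvl1: tbl 0x6F, slot 23 ⇒ 0x72007 (P1/RW1/US1/PS0)
  lvl2: tbl 0x72, slot 19 ⇒ 0x73007 (P1/RW1/US1/PS0)
  lvl3: tbl 0x73, slot 4 ⇒ 0x74007 (P1/RW1/US1/PS0)
  ⇒ phys 0x740E5  [4 reads]

TLB: [["0x8834161D", "0x3D"], ["0x6874161C", "0x49"], ["0xC8782C01", "0x51"], ["0x7008100E", "0x5E"], ["0xD87C0419", "0x69"], ["0x805C2604", "0x74"]]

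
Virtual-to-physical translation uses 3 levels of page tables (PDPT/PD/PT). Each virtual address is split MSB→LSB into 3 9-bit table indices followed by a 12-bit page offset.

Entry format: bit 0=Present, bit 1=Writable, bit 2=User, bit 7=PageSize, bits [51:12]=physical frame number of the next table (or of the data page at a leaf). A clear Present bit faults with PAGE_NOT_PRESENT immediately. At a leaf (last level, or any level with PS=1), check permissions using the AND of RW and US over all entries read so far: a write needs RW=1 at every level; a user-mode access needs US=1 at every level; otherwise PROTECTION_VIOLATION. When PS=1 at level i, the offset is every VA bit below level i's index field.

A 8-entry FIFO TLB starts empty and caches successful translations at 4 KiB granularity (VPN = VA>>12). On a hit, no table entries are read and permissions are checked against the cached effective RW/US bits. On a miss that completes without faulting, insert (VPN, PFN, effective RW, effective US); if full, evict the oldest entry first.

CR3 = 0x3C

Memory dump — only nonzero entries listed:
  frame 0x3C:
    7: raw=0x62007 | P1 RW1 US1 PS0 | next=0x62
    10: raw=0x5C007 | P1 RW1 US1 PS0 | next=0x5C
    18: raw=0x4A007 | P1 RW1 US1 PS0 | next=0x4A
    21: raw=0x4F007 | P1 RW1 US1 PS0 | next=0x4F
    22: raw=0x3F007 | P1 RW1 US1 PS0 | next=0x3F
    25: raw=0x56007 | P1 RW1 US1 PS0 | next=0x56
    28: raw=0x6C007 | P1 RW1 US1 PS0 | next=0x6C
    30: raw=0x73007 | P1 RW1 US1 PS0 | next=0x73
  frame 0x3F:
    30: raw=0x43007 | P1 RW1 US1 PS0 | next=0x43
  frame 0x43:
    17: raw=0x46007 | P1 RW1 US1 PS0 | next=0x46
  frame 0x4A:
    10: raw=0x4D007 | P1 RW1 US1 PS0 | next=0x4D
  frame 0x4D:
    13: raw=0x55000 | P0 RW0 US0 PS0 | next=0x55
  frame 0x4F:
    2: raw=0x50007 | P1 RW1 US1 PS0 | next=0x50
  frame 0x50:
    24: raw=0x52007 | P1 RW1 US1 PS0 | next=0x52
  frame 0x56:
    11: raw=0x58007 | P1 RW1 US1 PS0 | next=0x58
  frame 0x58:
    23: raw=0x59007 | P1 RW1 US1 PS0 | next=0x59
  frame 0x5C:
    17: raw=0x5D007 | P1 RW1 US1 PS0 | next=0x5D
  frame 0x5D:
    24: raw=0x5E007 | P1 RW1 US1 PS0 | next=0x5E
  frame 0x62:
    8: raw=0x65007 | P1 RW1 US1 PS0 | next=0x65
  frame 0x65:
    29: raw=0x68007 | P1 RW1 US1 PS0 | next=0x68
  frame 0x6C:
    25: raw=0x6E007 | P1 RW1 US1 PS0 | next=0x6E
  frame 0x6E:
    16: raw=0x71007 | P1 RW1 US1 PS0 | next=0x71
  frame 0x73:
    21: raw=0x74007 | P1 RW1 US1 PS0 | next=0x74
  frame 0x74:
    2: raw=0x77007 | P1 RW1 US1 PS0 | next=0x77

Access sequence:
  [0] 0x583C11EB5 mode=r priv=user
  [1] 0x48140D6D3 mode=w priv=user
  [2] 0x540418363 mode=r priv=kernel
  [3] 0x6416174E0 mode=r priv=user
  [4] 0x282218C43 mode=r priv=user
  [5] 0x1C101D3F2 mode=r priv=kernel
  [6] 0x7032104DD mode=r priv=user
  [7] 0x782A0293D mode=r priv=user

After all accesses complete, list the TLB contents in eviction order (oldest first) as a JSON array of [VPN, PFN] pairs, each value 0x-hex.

Per-access translation:
#0 VA=0x583C11EB5 (r,user):
  L0: frame=0x3C idx=22 entry=0x3F007 [P=1 RW=1 US=1 PS=0]
  L1: frame=0x3F idx=30 entry=0x43007 [P=1 RW=1 US=1 PS=0]
  L2: frame=0x43 idx=17 entry=0x46007 [P=1 RW=1 US=1 PS=0]
  ⇒ phys 0x46EB5  [3 reads]
#1 VA=0x48140D6D3 (w,user):
  L0: frame=0x3C idx=18 entry=0x4A007 [P=1 RW=1 US=1 PS=0]
  L1: frame=0x4A idx=10 entry=0x4D007 [P=1 RW=1 US=1 PS=0]
  L2: frame=0x4D idx=13 entry=0x55000 [P=0 RW=0 US=0 PS=0]
  → PAGE_NOT_PRESENT  (3 entries read)
#2 VA=0x540418363 (r,kernel):
  L0: frame=0x3C idx=21 entry=0x4F007 [P=1 RW=1 US=1 PS=0]
  L1: frame=0x4F idx=2 entry=0x50007 [P=1 RW=1 US=1 PS=0]
  L2: frame=0x50 idx=24 entry=0x52007 [P=1 RW=1 US=1 PS=0]
  ⇒ phys 0x52363  [3 reads]
#3 VA=0x6416174E0 (r,user):
  L0: frame=0x3C idx=25 entry=0x56007 [P=1 RW=1 US=1 PS=0]
  L1: frame=0x56 idx=11 entry=0x58007 [P=1 RW=1 US=1 PS=0]
  L2: frame=0x58 idx=23 entry=0x59007 [P=1 RW=1 US=1 PS=0]
  ⇒ phys 0x594E0  [3 reads]
#4 VA=0x282218C43 (r,user):
  L0: frame=0x3C idx=10 entry=0x5C007 [P=1 RW=1 US=1 PS=0]
  L1: frame=0x5C idx=17 entry=0x5D007 [P=1 RW=1 US=1 PS=0]
  L2: frame=0x5D idx=24 entry=0x5E007 [P=1 RW=1 US=1 PS=0]
  ⇒ phys 0x5EC43  [3 reads]
#5 VA=0x1C101D3F2 (r,kernel):
  L0: frame=0x3C idx=7 entry=0x62007 [P=1 RW=1 US=1 PS=0]
  L1: frame=0x62 idx=8 entry=0x65007 [P=1 RW=1 US=1 PS=0]
  L2: frame=0x65 idx=29 entry=0x68007 [P=1 RW=1 US=1 PS=0]
  ⇒ phys 0x683F2  [3 reads]
#6 VA=0x7032104DD (r,user):
  L0: frame=0x3C idx=28 entry=0x6C007 [P=1 RW=1 US=1 PS=0]
  L1: frame=0x6C idx=25 entry=0x6E007 [P=1 RW=1 US=1 PS=0]
  L2: frame=0x6E idx=16 entry=0x71007 [P=1 RW=1 US=1 PS=0]
  ⇒ phys 0x714DD  [3 reads]
#7 VA=0x782A0293D (r,user):
  L0: frame=0x3C idx=30 entry=0x73007 [P=1 RW=1 US=1 PS=0]
  L1: frame=0x73 idx=21 entry=0x74007 [P=1 RW=1 US=1 PS=0]
  L2: frame=0x74 idx=2 entry=0x77007 [P=1 RW=1 US=1 PS=0]
  ⇒ phys 0x7793D  [3 reads]

TLB: [["0x583C11", "0x46"], ["0x540418", "0x52"], ["0x641617", "0x59"], ["0x282218", "0x5E"], ["0x1C101D", "0x68"], ["0x703210", "0x71"], ["0x782A02", "0x77"]]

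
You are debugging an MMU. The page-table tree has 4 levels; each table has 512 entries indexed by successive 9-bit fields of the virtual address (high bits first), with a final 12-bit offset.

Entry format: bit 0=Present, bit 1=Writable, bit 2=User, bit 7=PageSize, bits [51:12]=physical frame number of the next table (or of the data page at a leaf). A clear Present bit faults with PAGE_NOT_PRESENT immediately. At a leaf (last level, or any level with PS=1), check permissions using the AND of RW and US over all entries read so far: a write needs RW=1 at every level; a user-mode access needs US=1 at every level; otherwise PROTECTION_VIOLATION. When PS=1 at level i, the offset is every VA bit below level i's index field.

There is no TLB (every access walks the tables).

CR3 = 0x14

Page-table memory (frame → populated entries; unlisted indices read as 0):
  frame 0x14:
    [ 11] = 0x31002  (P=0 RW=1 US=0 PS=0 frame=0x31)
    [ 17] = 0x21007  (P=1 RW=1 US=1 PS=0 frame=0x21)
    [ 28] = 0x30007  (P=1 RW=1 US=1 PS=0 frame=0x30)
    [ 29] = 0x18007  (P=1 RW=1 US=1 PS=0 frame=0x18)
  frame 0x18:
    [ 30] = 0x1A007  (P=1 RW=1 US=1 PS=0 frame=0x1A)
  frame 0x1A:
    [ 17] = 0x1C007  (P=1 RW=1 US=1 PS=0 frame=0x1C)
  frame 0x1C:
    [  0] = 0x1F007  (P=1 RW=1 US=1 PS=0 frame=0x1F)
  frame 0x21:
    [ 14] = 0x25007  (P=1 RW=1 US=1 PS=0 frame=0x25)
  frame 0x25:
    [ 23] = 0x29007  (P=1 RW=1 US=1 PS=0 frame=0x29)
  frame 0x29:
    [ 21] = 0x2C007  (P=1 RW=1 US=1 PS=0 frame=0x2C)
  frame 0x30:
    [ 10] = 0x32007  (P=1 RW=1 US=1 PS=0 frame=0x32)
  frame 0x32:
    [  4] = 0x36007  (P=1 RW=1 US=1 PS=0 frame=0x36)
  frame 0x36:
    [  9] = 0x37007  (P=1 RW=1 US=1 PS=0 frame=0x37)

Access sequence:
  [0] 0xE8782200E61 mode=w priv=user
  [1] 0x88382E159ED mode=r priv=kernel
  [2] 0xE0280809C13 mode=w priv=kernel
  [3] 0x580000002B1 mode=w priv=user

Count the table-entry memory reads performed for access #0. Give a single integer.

Trace:
#0 VA=0xE8782200E61 (w,user):
  [0] read 0x14 idx=29: raw=0x18007 flags P=1 W=1 U=1 S=0
  [1] read 0x18 idx=30: raw=0x1A007 flags P=1 W=1 U=1 S=0
  [2] read 0x1A idx=17: raw=0x1C007 flags P=1 W=1 U=1 S=0
  [3] read 0x1C idx=0: raw=0x1F007 flags P=1 W=1 U=1 S=0
  ⇒ phys 0x1FE61  [4 reads]
#1 VA=0x88382E159ED (r,kernel):
  [0] read 0x14 idx=17: raw=0x21007 flags P=1 W=1 U=1 S=0
  [1] read 0x21 idx=14: raw=0x25007 flags P=1 W=1 U=1 S=0
  [2] read 0x25 idx=23: raw=0x29007 flags P=1 W=1 U=1 S=0
  [3] read 0x29 idx=21: raw=0x2C007 flags P=1 W=1 U=1 S=0
  ⇒ phys 0x2C9ED  [4 reads]
#2 VA=0xE0280809C13 (w,kernel):
  [0] read 0x14 idx=28: raw=0x30007 flags P=1 W=1 U=1 S=0
  [1] read 0x30 idx=10: raw=0x32007 flags P=1 W=1 U=1 S=0
  [2] read 0x32 idx=4: raw=0x36007 flags P=1 W=1 U=1 S=0
  [3] read 0x36 idx=9: raw=0x37007 flags P=1 W=1 U=1 S=0
  ⇒ phys 0x37C13  [4 reads]
#3 VA=0x580000002B1 (w,user):
  [0] read 0x14 idx=11: raw=0x31002 flags P=0 W=1 U=0 S=0
  ⇒ fault: PAGE_NOT_PRESENT  — 1 lookups

Entries read for #0: 4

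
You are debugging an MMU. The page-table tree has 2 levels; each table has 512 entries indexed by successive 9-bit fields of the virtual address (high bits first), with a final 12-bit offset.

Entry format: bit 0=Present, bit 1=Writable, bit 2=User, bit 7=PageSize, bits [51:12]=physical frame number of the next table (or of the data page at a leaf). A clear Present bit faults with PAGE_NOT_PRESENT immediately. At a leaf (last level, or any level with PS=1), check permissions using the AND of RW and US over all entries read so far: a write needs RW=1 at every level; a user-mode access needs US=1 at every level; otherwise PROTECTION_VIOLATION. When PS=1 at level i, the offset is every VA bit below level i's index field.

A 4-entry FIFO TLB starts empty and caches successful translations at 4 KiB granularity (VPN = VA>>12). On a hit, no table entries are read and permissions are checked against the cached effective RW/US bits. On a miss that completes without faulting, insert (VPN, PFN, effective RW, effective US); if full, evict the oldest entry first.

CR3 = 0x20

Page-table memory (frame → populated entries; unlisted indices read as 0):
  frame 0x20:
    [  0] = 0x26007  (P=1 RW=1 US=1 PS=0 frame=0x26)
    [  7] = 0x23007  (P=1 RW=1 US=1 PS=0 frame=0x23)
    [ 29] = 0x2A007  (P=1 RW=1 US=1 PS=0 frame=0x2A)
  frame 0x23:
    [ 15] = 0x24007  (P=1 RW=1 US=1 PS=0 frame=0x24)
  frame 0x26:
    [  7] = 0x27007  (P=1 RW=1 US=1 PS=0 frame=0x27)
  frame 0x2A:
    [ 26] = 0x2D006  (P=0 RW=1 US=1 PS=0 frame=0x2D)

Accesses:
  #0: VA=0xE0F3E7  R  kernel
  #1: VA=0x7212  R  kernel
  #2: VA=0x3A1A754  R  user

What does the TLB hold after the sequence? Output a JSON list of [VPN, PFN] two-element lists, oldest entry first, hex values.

Trace:
#0 VA=0xE0F3E7 (r,kernel):
  L0: frame=0x20 idx=7 entry=0x23007 [P=1 RW=1 US=1 PS=0]
  L1: frame=0x23 idx=15 entry=0x24007 [P=1 RW=1 US=1 PS=0]
  → PA=0x243E7  (2 entries read)
#1 VA=0x7212 (r,kernel):
  L0: frame=0x20 idx=0 entry=0x26007 [P=1 RW=1 US=1 PS=0]
  L1: frame=0x26 idx=7 entry=0x27007 [P=1 RW=1 US=1 PS=0]
  → PA=0x27212  (2 entries read)
#2 VA=0x3A1A754 (r,user):
  L0: frame=0x20 idx=29 entry=0x2A007 [P=1 RW=1 US=1 PS=0]
  L1: frame=0x2A idx=26 entry=0x2D006 [P=0 RW=1 US=1 PS=0]
  ✗ PAGE_NOT_PRESENT  [2 reads]

TLB: [["0xE0F", "0x24"], ["0x7", "0x27"]]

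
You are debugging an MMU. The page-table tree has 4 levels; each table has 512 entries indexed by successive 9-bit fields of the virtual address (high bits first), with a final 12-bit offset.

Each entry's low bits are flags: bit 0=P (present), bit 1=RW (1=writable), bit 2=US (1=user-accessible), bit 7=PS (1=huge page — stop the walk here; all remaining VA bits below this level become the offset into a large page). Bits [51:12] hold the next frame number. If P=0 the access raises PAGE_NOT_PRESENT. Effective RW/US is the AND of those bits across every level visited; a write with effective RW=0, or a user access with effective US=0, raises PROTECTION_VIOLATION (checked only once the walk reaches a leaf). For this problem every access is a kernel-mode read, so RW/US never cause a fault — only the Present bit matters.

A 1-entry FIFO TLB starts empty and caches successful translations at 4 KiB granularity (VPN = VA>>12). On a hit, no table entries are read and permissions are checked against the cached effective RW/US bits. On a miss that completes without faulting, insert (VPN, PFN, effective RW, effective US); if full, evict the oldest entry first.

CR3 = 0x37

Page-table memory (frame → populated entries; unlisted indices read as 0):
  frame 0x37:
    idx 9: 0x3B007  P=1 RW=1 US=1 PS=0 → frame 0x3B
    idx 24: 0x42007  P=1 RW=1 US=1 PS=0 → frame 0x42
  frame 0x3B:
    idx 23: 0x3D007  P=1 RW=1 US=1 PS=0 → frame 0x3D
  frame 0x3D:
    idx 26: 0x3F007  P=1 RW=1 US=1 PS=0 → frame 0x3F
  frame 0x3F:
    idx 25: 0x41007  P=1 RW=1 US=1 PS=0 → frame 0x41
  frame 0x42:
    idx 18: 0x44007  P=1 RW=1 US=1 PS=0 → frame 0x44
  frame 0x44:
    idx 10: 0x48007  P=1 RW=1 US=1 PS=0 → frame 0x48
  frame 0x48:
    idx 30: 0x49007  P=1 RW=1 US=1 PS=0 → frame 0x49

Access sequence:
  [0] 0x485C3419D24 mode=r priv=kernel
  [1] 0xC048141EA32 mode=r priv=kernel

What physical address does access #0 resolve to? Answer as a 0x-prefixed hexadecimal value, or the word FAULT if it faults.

Trace:
#0 VA=0x485C3419D24 (r,kernel):
  [0] read 0x37 idx=9: raw=0x3B007 flags P=1 W=1 U=1 S=0
  [1] read 0x3B idx=23: raw=0x3D007 flags P=1 W=1 U=1 S=0
  [2] read 0x3D idx=26: raw=0x3F007 flags P=1 W=1 U=1 S=0
  [3] read 0x3F idx=25: raw=0x41007 flags P=1 W=1 U=1 S=0
  ⇒ phys 0x41D24  [4 reads]
#1 VA=0xC048141EA32 (r,kernel):
  [0] read 0x37 idx=24: raw=0x42007 flags P=1 W=1 U=1 S=0
  [1] read 0x42 idx=18: raw=0x44007 flags P=1 W=1 U=1 S=0
  [2] read 0x44 idx=10: raw=0x48007 flags P=1 W=1 U=1 S=0
  [3] read 0x48 idx=30: raw=0x49007 flags P=1 W=1 U=1 S=0
  ⇒ phys 0x49A32  [4 reads]

Access #0 PA: 0x41D24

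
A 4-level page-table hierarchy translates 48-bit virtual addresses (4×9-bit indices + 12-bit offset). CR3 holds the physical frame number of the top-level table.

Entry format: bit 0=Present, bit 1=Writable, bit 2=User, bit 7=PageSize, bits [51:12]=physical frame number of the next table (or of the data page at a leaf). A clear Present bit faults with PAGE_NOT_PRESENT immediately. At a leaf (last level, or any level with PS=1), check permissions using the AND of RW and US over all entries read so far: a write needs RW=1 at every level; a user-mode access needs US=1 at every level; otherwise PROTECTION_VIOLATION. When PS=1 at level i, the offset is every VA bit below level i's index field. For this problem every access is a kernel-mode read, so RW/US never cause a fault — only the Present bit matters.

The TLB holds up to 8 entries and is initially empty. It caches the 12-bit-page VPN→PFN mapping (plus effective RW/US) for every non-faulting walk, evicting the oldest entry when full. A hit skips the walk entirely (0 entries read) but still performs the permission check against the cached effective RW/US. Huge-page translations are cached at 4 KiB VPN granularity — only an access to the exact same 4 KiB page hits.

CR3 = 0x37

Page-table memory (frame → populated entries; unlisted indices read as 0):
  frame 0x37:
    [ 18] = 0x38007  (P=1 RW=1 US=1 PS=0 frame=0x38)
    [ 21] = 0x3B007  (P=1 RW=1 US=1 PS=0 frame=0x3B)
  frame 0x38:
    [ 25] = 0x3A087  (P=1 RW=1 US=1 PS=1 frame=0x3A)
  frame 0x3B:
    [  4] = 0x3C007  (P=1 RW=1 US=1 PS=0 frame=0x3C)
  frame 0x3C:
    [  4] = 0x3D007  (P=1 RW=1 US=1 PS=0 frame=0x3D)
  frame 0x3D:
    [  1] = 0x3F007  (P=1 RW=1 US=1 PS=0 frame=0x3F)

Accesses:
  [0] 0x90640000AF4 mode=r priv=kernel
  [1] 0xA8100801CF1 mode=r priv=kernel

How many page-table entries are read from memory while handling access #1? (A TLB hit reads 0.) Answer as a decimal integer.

Trace:
#0 VA=0x90640000AF4 (r,kernel):
  [0] read 0x37 idx=18: raw=0x38007 flags P=1 W=1 U=1 S=0
  [1] read 0x38 idx=25: raw=0x3A087 flags P=1 W=1 U=1 S=1
  ✓ 0x3AAF4 (huge @L1)  — 2 lookups
#1 VA=0xA8100801CF1 (r,kernel):
  [0] read 0x37 idx=21: raw=0x3B007 flags P=1 W=1 U=1 S=0
  [1] read 0x3B idx=4: raw=0x3C007 flags P=1 W=1 U=1 S=0
  [2] read 0x3C idx=4: raw=0x3D007 flags P=1 W=1 U=1 S=0
  [3] read 0x3D idx=1: raw=0x3F007 flags P=1 W=1 U=1 S=0
  ✓ 0x3FCF1  — 4 lookups

Entries read for #1: 4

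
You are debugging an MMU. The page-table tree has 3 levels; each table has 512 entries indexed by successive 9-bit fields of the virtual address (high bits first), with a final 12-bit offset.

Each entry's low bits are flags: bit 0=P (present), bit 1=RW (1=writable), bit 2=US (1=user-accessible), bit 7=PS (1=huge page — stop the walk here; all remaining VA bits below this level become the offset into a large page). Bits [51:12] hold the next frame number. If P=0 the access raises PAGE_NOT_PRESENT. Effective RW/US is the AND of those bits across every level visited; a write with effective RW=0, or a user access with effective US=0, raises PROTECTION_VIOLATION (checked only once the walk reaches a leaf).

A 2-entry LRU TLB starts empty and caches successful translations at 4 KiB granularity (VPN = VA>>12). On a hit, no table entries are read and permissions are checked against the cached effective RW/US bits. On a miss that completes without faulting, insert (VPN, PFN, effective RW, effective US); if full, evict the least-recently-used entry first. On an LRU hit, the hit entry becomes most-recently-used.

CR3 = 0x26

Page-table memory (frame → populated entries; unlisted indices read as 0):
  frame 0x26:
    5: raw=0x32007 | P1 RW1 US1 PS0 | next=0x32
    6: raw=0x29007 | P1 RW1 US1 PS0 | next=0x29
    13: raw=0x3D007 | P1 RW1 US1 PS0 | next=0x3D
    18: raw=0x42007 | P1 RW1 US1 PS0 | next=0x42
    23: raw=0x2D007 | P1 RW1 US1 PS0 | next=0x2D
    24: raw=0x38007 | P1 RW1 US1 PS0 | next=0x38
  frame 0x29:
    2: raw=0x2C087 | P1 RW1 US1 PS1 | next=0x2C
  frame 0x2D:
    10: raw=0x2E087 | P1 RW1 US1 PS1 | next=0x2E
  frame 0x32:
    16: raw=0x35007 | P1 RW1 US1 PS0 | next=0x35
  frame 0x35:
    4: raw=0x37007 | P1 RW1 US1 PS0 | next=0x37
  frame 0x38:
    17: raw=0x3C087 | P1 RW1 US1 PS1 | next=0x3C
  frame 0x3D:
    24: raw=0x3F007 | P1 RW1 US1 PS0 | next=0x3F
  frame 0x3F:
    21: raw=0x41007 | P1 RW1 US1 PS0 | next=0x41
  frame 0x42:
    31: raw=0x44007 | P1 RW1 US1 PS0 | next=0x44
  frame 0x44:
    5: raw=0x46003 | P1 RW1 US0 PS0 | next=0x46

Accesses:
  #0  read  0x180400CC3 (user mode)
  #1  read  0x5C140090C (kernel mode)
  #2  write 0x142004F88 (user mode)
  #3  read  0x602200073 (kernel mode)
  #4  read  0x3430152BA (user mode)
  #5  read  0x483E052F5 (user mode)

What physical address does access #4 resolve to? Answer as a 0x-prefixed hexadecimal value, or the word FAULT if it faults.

Per-access translation:
#0 VA=0x180400CC3 (r,user):
  L0: frame=0x26 idx=6 entry=0x29007 [P=1 RW=1 US=1 PS=0]
  L1: frame=0x29 idx=2 entry=0x2C087 [P=1 RW=1 US=1 PS=1]
  ⇒ phys 0x2CCC3 (huge @L1)  [2 reads]
#1 VA=0x5C140090C (r,kernel):
  L0: frame=0x26 idx=23 entry=0x2D007 [P=1 RW=1 US=1 PS=0]
  L1: frame=0x2D idx=10 entry=0x2E087 [P=1 RW=1 US=1 PS=1]
  ⇒ phys 0x2E90C (huge @L1)  [2 reads]
#2 VA=0x142004F88 (w,user):
  L0: frame=0x26 idx=5 entry=0x32007 [P=1 RW=1 US=1 PS=0]
  L1: frame=0x32 idx=16 entry=0x35007 [P=1 RW=1 US=1 PS=0]
  L2: frame=0x35 idx=4 entry=0x37007 [P=1 RW=1 US=1 PS=0]
  ⇒ phys 0x37F88  [3 reads]
#3 VA=0x602200073 (r,kernel):
  L0: frame=0x26 idx=24 entry=0x38007 [P=1 RW=1 US=1 PS=0]
  L1: frame=0x38 idx=17 entry=0x3C087 [P=1 RW=1 US=1 PS=1]
  ⇒ phys 0x3C073 (huge @L1)  [2 reads]
#4 VA=0x3430152BA (r,user):
  L0: frame=0x26 idx=13 entry=0x3D007 [P=1 RW=1 US=1 PS=0]
  L1: frame=0x3D idx=24 entry=0x3F007 [P=1 RW=1 US=1 PS=0]
  L2: frame=0x3F idx=21 entry=0x41007 [P=1 RW=1 US=1 PS=0]
  ⇒ phys 0x412BA  [3 reads]
#5 VA=0x483E052F5 (r,user):
  L0: frame=0x26 idx=18 entry=0x42007 [P=1 RW=1 US=1 PS=0]
  L1: frame=0x42 idx=31 entry=0x44007 [P=1 RW=1 US=1 PS=0]
  L2: frame=0x44 idx=5 entry=0x46003 [P=1 RW=1 US=0 PS=0]
  ⇒ fault: PROTECTION_VIOLATION  — 3 lookups

Access #4 PA: 0x412BA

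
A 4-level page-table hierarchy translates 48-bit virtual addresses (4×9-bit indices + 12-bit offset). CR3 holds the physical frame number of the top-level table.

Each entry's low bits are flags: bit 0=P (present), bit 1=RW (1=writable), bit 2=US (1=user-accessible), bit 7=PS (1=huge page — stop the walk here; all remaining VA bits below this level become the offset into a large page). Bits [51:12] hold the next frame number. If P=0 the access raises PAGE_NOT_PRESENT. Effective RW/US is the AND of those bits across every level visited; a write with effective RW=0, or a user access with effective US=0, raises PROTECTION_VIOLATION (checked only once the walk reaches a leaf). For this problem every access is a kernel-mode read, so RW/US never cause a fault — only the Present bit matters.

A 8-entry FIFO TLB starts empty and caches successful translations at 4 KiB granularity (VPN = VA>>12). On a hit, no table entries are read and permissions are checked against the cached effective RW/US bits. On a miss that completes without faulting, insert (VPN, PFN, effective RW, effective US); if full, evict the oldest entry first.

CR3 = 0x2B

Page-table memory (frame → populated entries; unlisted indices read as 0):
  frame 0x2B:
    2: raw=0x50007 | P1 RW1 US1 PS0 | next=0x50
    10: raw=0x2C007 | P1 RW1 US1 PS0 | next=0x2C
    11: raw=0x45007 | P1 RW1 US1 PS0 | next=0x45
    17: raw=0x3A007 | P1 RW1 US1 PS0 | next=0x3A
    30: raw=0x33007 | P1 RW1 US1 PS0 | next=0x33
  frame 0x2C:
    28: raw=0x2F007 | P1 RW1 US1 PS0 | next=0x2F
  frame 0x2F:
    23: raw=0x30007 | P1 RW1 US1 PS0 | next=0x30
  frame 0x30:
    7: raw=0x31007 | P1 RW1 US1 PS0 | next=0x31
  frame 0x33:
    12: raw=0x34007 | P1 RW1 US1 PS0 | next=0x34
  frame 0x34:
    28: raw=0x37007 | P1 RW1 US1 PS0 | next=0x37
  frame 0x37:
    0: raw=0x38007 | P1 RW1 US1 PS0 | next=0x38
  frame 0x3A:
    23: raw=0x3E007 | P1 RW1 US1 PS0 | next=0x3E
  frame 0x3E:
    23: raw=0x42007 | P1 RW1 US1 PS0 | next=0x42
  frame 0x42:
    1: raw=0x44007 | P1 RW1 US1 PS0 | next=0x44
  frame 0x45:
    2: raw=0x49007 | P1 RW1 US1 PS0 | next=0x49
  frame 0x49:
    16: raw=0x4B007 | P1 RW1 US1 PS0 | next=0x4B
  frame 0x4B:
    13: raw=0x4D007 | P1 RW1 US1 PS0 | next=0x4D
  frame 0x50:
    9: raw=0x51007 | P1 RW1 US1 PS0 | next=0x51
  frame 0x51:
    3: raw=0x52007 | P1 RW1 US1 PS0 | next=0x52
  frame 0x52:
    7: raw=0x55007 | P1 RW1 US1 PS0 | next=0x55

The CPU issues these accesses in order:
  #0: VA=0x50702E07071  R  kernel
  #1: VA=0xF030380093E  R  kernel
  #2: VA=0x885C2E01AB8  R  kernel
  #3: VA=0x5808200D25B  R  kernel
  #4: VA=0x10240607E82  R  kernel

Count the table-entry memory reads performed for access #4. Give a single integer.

Per-access translation:
#0 VA=0x50702E07071 (r,kernel):
  L0 @0x2B[10] → 0x2C007  P=1,RW=1,US=1,PS=0
  L1 @0x2C[28] → 0x2F007  P=1,RW=1,US=1,PS=0
  L2 @0x2F[23] → 0x30007  P=1,RW=1,US=1,PS=0
  L3 @0x30[7] → 0x31007  P=1,RW=1,US=1,PS=0
  → PA=0x31071  (4 entries read)
#1 VA=0xF030380093E (r,kernel):
  L0 @0x2B[30] → 0x33007  P=1,RW=1,US=1,PS=0
  L1 @0x33[12] → 0x34007  P=1,RW=1,US=1,PS=0
  L2 @0x34[28] → 0x37007  P=1,RW=1,US=1,PS=0
  L3 @0x37[0] → 0x38007  P=1,RW=1,US=1,PS=0
  → PA=0x3893E  (4 entries read)
#2 VA=0x885C2E01AB8 (r,kernel):
  L0 @0x2B[17] → 0x3A007  P=1,RW=1,US=1,PS=0
  L1 @0x3A[23] → 0x3E007  P=1,RW=1,US=1,PS=0
  L2 @0x3E[23] → 0x42007  P=1,RW=1,US=1,PS=0
  L3 @0x42[1] → 0x44007  P=1,RW=1,US=1,PS=0
  → PA=0x44AB8  (4 entries read)
#3 VA=0x5808200D25B (r,kernel):
  L0 @0x2B[11] → 0x45007  P=1,RW=1,US=1,PS=0
  L1 @0x45[2] → 0x49007  P=1,RW=1,US=1,PS=0
  L2 @0x49[16] → 0x4B007  P=1,RW=1,US=1,PS=0
  L3 @0x4B[13] → 0x4D007  P=1,RW=1,US=1,PS=0
  → PA=0x4D25B  (4 entries read)
#4 VA=0x10240607E82 (r,kernel):
  L0 @0x2B[2] → 0x50007  P=1,RW=1,US=1,PS=0
  L1 @0x50[9] → 0x51007  P=1,RW=1,US=1,PS=0
  L2 @0x51[3] → 0x52007  P=1,RW=1,US=1,PS=0
  L3 @0x52[7] → 0x55007  P=1,RW=1,US=1,PS=0
  → PA=0x55E82  (4 entries read)

Entries read for #4: 4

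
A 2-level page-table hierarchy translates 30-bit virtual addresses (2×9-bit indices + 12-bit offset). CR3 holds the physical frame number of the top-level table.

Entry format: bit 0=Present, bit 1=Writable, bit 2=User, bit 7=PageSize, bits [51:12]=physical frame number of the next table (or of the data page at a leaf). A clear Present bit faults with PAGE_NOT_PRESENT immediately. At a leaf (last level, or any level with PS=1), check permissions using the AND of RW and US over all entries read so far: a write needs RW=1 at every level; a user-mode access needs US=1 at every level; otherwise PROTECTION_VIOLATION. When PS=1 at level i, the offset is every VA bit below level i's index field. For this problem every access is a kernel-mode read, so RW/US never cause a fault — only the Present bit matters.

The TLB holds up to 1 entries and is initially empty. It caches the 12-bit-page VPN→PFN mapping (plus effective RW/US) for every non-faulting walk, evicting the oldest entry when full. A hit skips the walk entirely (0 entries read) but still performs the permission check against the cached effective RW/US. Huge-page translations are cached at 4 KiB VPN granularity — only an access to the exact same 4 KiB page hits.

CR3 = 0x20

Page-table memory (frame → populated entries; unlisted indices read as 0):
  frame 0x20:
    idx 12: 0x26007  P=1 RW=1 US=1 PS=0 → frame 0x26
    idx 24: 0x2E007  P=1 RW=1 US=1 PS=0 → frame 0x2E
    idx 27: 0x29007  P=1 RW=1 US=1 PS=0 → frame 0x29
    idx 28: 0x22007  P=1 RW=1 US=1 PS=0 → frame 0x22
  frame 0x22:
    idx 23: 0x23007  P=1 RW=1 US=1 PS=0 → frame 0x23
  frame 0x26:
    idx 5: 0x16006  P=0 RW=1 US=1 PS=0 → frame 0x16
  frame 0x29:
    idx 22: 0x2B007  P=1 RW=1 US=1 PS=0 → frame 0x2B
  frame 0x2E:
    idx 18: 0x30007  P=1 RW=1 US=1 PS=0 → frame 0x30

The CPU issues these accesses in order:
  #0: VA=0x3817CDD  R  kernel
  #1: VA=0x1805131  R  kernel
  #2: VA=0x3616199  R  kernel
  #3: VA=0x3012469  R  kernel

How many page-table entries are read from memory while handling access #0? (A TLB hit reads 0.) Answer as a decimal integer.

Walk each access:
#0 VA=0x3817CDD (r,kernel):
  [0] read 0x20 idx=28: raw=0x22007 flags P=1 W=1 U=1 S=0
  [1] read 0x22 idx=23: raw=0x23007 flags P=1 W=1 U=1 S=0
  ✓ 0x23CDD  — 2 lookups
#1 VA=0x1805131 (r,kernel):
  [0] read 0x20 idx=12: raw=0x26007 flags P=1 W=1 U=1 S=0
  [1] read 0x26 idx=5: raw=0x16006 flags P=0 W=1 U=1 S=0
  ✗ PAGE_NOT_PRESENT  [2 reads]
#2 VA=0x3616199 (r,kernel):
  [0] read 0x20 idx=27: raw=0x29007 flags P=1 W=1 U=1 S=0
  [1] read 0x29 idx=22: raw=0x2B007 flags P=1 W=1 U=1 S=0
  ✓ 0x2B199  — 2 lookups
#3 VA=0x3012469 (r,kernel):
  [0] read 0x20 idx=24: raw=0x2E007 flags P=1 W=1 U=1 S=0
  [1] read 0x2E idx=18: raw=0x30007 flags P=1 W=1 U=1 S=0
  ✓ 0x30469  — 2 lookups

Entries read for #0: 2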